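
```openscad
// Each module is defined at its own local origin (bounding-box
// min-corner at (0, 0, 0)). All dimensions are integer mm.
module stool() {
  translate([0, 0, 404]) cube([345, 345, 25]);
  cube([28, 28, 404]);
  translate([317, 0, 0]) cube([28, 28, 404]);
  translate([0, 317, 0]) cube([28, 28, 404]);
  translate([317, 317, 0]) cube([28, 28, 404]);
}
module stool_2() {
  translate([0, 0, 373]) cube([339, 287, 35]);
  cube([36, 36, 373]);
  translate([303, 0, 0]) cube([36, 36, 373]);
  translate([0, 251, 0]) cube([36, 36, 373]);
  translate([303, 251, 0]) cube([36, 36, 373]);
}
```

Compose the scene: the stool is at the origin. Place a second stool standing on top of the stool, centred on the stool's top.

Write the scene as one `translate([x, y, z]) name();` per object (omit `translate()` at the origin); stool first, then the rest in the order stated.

stool();
translate([3, 29, 429]) stool_2();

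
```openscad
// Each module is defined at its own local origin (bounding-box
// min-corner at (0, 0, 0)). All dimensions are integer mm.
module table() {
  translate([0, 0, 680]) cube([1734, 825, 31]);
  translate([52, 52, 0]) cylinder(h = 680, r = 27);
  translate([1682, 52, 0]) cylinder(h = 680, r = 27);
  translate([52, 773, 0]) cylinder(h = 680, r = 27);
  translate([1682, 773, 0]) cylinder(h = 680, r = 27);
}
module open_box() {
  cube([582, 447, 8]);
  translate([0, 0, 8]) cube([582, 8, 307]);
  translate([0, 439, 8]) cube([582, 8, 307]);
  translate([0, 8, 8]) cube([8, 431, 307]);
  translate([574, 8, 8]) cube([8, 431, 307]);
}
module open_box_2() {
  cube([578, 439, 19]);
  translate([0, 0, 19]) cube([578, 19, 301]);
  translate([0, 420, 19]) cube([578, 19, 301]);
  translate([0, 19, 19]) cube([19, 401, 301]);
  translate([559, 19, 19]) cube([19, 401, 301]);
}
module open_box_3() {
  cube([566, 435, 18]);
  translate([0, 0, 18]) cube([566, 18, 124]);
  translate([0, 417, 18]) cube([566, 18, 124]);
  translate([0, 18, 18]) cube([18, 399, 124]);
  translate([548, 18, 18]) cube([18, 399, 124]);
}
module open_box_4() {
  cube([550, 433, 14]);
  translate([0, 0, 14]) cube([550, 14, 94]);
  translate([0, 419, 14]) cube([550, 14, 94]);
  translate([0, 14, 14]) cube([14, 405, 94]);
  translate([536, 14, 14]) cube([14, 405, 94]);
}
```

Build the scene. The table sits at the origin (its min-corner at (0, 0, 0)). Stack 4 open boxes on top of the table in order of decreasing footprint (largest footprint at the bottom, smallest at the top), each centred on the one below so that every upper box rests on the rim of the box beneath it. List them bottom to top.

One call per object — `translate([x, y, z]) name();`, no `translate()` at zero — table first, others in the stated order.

table();
translate([576, 189, 711]) open_box();
translate([578, 193, 1026]) open_box_2();
translate([584, 195, 1346]) open_box_3();
translate([592, 196, 1488]) open_box_4();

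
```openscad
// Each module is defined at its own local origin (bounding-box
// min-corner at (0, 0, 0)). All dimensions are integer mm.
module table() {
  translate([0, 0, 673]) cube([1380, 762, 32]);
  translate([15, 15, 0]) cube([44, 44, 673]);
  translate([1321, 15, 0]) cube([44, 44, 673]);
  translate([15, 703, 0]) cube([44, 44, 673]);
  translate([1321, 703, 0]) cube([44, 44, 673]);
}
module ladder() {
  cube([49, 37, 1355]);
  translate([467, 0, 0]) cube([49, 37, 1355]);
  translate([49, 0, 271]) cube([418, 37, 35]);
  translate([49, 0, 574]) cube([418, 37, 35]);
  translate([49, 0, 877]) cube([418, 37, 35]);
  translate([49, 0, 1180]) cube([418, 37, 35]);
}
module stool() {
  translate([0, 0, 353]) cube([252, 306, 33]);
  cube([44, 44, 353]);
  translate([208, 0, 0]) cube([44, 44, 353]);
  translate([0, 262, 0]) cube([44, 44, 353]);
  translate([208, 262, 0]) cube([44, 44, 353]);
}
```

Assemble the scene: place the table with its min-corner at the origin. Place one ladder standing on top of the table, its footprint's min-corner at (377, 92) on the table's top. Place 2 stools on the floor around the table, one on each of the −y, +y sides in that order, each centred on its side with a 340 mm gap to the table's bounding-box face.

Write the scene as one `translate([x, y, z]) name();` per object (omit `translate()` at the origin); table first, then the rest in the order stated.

table();
translate([377, 92, 705]) ladder();
translate([564, -646, 0]) stool();
translate([564, 1102, 0]) stool();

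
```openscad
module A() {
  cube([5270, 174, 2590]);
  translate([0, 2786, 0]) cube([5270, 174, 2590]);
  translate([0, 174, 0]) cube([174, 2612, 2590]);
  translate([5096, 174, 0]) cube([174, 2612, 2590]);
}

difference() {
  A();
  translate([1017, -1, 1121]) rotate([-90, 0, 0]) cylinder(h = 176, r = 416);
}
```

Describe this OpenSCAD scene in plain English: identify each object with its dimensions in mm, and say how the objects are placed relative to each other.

A is a box-shaped house frame (walls only): outside footprint 5270×2960 mm, wall height 2590 mm, wall thickness 174 mm. The two y-facing walls run the full x-width; the two x-facing walls fit between the inner faces of the y-facing walls.

The house frame has a circular hole of radius 416 mm through its front wall, centred at (x = 1017, z = 1121).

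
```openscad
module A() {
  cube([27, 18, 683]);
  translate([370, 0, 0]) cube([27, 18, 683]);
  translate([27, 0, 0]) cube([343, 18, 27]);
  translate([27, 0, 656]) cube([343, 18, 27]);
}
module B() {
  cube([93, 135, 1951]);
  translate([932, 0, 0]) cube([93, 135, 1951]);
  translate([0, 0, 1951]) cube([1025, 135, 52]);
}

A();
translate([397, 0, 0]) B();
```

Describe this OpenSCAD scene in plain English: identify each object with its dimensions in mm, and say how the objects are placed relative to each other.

A is a picture frame with a 343×629 mm rectangular opening (x by z) and a uniform 27 mm border on every side. Frame depth is 18 mm along y. It is built from two vertical stiles running the full outside height and two horizontal rails spanning the gap between the stiles.

B is a rectangular door frame: two vertical jambs of 93×135 mm section, 1951 mm tall, with a clear opening 839 mm wide between their inner faces. A header 52 mm tall and 135 mm deep lies on top of the jambs and spans the full outside width.

The door frame is against the picture frame's +x side, with their −y faces flush.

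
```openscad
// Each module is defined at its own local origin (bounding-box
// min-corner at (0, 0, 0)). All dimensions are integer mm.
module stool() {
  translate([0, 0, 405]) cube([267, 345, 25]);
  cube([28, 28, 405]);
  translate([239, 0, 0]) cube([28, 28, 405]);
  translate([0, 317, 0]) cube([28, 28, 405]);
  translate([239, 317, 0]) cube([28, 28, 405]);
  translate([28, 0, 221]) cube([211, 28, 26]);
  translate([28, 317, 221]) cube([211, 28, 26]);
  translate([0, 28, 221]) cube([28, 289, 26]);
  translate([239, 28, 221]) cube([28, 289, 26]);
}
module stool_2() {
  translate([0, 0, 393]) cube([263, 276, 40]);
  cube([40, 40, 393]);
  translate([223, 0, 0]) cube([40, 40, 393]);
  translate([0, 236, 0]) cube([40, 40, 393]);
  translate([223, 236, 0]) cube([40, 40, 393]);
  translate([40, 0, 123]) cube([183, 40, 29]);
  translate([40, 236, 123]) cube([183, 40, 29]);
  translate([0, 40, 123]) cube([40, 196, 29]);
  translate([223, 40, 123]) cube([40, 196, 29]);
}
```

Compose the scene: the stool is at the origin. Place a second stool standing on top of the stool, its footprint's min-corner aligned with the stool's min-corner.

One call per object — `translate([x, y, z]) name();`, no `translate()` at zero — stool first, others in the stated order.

stool();
translate([0, 0, 430]) stool_2();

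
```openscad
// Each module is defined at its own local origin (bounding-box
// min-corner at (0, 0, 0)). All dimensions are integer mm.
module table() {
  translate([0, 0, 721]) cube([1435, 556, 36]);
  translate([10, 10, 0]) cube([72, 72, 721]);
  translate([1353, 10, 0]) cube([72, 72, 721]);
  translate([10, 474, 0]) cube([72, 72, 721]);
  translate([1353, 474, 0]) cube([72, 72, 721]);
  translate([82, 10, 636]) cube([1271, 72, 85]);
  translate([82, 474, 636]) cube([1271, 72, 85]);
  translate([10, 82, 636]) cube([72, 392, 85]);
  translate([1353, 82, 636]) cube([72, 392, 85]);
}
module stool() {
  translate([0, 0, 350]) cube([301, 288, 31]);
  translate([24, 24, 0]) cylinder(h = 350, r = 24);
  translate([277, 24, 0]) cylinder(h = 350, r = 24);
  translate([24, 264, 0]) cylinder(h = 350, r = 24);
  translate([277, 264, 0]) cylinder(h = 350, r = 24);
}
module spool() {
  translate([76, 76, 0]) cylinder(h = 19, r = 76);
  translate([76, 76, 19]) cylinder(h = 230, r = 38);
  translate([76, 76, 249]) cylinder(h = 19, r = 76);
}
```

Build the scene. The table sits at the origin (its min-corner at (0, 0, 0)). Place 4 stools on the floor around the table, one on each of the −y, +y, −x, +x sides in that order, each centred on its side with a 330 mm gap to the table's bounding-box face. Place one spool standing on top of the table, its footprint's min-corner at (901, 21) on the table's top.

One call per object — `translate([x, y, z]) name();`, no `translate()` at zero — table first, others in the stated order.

table();
translate([567, -618, 0]) stool();
translate([567, 886, 0]) stool();
translate([-631, 134, 0]) stool();
translate([1765, 134, 0]) stool();
translate([901, 21, 757]) spool();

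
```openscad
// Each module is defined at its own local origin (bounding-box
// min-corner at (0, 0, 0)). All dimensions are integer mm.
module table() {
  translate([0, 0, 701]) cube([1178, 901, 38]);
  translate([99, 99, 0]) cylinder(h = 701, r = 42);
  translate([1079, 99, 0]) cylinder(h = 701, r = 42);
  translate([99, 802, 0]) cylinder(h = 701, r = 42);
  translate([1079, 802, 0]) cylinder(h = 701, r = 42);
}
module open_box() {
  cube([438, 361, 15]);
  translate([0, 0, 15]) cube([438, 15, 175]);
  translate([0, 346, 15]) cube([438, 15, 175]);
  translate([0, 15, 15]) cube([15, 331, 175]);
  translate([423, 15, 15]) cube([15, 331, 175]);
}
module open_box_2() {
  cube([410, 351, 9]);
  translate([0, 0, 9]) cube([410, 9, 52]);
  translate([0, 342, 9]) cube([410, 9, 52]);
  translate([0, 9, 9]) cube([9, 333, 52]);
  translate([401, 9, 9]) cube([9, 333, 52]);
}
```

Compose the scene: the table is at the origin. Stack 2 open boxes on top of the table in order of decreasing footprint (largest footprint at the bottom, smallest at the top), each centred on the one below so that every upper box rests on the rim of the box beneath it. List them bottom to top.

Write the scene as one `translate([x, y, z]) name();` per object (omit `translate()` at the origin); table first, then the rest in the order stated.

table();
translate([370, 270, 739]) open_box();
translate([384, 275, 929]) open_box_2();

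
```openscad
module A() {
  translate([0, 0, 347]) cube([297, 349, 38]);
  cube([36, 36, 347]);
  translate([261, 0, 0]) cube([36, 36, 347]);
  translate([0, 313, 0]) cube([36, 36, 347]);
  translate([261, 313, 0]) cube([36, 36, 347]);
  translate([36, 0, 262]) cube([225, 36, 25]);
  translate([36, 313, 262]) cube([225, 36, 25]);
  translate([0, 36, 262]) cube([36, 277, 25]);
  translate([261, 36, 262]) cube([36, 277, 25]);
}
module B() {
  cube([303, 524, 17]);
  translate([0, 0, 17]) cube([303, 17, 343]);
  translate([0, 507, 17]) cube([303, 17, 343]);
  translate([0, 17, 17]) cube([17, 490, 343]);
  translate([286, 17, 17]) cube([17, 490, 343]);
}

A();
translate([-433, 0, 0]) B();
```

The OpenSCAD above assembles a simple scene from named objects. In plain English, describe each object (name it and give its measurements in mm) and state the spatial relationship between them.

A is a simple wooden stool: a rectangular seat 297 mm (x) by 349 mm (y), 38 mm thick, top face at z = 385 mm, on four square legs, each 36×36 mm in cross-section. The legs rest on z = 0, each flush with a corner of the seat. Four stretchers, 36 mm wide and 25 mm tall, connect adjacent legs with their undersides at z = 262 mm, each running between the inner faces of the legs it joins and aligned with the legs' outer faces on the other axis.

B is an open storage box with external size 303×524×360 mm and wall thickness 17 mm (the base is also 17 mm thick). The base covers the whole footprint; the four walls stand on the base, with the y-facing walls full-width and the x-facing walls fitting between their inner faces.

The open box is on the floor beside the stool on its −x side.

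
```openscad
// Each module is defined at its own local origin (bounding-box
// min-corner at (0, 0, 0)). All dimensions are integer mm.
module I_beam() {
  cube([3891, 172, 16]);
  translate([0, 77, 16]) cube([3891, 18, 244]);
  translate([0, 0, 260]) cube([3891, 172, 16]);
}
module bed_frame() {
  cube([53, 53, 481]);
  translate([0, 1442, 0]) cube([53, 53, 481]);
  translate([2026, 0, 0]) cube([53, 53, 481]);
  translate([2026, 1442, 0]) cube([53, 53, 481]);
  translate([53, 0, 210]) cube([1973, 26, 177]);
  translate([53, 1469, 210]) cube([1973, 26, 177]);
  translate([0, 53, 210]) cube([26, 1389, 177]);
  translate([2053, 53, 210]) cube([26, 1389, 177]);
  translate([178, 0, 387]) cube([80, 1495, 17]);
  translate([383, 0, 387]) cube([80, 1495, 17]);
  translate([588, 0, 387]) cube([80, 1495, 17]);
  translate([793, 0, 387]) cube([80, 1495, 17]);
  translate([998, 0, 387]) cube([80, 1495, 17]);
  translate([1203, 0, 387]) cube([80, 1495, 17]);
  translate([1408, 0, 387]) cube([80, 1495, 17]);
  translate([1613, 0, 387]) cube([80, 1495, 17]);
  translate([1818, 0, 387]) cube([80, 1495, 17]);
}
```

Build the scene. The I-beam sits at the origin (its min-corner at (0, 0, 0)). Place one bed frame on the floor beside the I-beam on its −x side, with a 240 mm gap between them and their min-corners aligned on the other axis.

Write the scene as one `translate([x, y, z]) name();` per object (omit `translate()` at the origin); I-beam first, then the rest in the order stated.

I_beam();
translate([-2319, 0, 0]) bed_frame();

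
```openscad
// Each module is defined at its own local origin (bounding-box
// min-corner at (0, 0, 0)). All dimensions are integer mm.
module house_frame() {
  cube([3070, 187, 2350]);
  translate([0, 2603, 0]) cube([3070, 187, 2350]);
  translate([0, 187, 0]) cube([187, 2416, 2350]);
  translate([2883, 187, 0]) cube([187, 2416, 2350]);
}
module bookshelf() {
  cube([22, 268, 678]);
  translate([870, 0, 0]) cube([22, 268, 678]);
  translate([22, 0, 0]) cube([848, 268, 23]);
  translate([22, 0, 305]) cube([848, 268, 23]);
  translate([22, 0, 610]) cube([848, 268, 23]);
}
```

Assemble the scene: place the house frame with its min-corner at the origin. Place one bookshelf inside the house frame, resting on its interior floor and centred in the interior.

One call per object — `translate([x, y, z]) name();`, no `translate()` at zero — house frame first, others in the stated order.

house_frame();
translate([1089, 1261, 0]) bookshelf();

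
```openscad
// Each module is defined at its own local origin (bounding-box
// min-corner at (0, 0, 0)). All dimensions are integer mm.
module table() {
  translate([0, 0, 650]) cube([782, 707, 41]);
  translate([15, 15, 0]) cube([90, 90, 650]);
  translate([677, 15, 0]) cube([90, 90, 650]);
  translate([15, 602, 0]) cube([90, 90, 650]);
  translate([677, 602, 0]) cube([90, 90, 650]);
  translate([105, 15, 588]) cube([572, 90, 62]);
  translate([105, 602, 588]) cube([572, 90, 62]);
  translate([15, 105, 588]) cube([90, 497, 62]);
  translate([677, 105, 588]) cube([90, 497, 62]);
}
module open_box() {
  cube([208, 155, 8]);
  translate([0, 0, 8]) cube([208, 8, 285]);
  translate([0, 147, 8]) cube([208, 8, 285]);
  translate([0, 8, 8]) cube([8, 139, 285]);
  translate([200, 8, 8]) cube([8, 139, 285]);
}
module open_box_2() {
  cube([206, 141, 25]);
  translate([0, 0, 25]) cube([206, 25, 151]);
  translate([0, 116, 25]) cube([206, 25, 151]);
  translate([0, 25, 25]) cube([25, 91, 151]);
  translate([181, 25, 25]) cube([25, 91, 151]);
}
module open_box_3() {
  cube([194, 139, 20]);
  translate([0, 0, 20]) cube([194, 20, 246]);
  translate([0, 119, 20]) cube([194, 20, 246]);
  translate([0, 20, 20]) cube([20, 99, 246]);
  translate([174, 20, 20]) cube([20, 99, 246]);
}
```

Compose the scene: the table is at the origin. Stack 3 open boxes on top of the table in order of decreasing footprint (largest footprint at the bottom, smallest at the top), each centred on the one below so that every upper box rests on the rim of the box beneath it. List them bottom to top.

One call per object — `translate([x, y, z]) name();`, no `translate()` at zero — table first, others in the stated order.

table();
translate([287, 276, 691]) open_box();
translate([288, 283, 984]) open_box_2();
translate([294, 284, 1160]) open_box_3();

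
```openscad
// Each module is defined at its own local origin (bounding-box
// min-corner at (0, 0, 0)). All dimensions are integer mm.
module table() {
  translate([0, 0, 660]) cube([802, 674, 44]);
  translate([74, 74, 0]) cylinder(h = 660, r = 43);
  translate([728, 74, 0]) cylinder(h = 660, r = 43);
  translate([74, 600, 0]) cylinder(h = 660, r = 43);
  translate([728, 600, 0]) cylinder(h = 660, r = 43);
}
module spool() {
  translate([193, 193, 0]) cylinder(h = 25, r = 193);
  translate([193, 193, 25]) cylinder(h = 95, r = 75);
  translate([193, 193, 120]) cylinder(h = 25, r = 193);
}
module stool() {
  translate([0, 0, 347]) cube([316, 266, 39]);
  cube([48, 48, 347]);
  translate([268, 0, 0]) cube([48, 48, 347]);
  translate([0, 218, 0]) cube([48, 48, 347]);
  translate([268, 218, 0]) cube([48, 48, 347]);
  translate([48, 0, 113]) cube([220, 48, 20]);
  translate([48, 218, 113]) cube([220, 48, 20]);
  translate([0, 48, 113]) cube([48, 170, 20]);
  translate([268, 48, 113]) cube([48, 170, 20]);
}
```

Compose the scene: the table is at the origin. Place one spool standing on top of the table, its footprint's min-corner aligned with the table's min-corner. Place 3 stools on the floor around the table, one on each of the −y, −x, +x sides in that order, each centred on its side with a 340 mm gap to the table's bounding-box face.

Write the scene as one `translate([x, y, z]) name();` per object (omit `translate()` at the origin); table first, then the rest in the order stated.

table();
translate([0, 0, 704]) spool();
translate([243, -606, 0]) stool();
translate([-656, 204, 0]) stool();
translate([1142, 204, 0]) stool();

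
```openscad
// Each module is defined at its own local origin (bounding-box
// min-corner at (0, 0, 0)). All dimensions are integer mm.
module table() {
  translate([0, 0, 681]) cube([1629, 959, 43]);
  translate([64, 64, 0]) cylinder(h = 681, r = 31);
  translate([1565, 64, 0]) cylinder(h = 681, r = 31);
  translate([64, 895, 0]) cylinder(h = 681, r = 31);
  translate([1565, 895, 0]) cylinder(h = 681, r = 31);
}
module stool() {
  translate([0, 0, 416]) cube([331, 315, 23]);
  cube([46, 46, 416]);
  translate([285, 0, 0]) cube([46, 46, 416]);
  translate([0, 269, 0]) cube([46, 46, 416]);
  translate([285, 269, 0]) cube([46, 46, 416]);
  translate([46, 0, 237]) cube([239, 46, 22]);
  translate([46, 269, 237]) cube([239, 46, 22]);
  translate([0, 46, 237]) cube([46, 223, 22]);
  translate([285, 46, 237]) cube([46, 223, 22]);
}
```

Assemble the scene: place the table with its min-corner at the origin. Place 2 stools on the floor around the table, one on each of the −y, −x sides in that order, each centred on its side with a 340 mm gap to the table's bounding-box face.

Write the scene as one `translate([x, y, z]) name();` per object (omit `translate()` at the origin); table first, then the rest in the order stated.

table();
translate([649, -655, 0]) stool();
translate([-671, 322, 0]) stool();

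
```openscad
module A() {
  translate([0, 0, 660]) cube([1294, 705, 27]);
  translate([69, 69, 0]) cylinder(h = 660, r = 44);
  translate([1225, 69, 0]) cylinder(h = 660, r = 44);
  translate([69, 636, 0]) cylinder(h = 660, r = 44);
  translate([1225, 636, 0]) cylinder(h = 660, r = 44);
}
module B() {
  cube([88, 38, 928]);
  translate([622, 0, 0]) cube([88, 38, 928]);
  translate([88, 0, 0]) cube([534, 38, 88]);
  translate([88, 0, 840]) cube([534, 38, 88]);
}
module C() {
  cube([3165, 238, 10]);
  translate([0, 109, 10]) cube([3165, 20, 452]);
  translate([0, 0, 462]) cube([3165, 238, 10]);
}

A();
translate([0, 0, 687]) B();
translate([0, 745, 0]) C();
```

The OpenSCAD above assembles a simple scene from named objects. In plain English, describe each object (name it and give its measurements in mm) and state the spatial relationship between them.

A is a table with a 1294×705 mm rectangular top, 27 mm thick, top surface at z = 687 mm, supported by four round legs of 88 mm diameter, each leg's bounding box inset 25 mm from the nearest pair of top edges, running from the floor.

B is a picture frame with a 534×752 mm rectangular opening (x by z) and a uniform 88 mm border on every side. Frame depth is 38 mm along y. It is built from two vertical stiles running the full outside height and two horizontal rails spanning the gap between the stiles.

C is an I-beam lying along x, 3165 mm long. Overall section height 472 mm. Two flanges 238 mm wide (y) and 10 mm thick, one on the floor and one at the top; a web 20 mm thick runs between them, centred on the flange width.

The picture frame is on top of the table. The I-beam is on the floor beside the table on its +y side.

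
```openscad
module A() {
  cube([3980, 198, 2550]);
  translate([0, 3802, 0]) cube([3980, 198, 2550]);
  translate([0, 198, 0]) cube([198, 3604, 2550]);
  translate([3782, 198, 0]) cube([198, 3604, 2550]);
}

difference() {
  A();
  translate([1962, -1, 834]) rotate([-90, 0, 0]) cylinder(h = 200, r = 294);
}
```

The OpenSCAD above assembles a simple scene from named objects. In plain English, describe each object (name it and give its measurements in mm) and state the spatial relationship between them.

A is the wall frame of a small rectangular building: four walls, each 2550 mm tall and 198 mm thick, enclosing a footprint 3980 mm (x) by 4000 mm (y) outside-to-outside, with no floor or roof. The front and back walls (the −y and +y sides) span the full width; the two side walls fit between them.

The house frame has a circular hole of radius 294 mm through its front wall, centred at (x = 1962, z = 834).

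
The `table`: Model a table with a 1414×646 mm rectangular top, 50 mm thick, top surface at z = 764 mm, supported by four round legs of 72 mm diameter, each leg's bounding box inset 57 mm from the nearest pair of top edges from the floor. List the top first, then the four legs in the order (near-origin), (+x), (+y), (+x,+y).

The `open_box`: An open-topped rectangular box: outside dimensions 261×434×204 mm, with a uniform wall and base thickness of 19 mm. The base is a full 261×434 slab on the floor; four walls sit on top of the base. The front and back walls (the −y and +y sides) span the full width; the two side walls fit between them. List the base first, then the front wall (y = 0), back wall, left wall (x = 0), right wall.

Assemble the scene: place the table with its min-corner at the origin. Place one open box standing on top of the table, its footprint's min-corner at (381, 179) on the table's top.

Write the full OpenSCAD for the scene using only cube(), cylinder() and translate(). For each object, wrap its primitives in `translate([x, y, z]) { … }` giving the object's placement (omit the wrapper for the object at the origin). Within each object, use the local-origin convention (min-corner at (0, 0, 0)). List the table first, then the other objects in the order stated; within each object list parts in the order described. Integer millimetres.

translate([0, 0, 714]) cube([1414, 646, 50]);
translate([93, 93, 0]) cylinder(h = 714, r = 36);
translate([1321, 93, 0]) cylinder(h = 714, r = 36);
translate([93, 553, 0]) cylinder(h = 714, r = 36);
translate([1321, 553, 0]) cylinder(h = 714, r = 36);
translate([381, 179, 764]) {
  cube([261, 434, 19]);
  translate([0, 0, 19]) cube([261, 19, 185]);
  translate([0, 415, 19]) cube([261, 19, 185]);
  translate([0, 19, 19]) cube([19, 396, 185]);
  translate([242, 19, 19]) cube([19, 396, 185]);
}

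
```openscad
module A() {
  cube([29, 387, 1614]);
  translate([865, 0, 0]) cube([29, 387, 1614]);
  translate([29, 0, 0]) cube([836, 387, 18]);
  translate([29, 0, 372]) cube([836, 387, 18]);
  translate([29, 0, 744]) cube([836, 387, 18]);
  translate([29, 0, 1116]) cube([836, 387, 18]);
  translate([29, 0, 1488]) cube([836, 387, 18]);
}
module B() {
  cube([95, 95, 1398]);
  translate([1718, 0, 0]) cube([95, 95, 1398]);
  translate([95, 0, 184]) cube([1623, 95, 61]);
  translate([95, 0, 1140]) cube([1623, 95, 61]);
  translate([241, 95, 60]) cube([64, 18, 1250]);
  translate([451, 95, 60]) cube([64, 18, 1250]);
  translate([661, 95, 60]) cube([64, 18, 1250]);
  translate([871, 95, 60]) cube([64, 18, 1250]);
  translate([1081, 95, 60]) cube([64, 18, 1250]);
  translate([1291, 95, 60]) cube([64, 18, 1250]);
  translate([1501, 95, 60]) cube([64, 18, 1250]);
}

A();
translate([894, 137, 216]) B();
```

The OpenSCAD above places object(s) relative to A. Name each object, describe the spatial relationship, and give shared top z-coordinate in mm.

A is a bookshelf. B is a fence section. The fence section is beside the bookshelf with their tops flush at z = 1614. The shared top z-coordinate is 1614 mm.

Both tops at z = 1614 mm.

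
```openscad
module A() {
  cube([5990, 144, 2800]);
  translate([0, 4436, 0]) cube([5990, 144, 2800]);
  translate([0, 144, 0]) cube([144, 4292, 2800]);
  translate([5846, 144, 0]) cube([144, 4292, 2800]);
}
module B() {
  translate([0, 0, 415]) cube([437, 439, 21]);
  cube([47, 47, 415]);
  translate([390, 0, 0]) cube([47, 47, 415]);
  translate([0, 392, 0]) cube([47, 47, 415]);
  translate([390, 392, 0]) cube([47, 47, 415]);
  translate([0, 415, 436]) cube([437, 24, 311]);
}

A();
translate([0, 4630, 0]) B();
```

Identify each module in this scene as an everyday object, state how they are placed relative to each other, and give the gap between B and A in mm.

The chair's nearest face is 50 mm from the house frame's +y face.

A is a house frame. B is a chair. The chair is on the floor beside the house frame on its +y side. The gap between the chair and the house frame is 50 mm.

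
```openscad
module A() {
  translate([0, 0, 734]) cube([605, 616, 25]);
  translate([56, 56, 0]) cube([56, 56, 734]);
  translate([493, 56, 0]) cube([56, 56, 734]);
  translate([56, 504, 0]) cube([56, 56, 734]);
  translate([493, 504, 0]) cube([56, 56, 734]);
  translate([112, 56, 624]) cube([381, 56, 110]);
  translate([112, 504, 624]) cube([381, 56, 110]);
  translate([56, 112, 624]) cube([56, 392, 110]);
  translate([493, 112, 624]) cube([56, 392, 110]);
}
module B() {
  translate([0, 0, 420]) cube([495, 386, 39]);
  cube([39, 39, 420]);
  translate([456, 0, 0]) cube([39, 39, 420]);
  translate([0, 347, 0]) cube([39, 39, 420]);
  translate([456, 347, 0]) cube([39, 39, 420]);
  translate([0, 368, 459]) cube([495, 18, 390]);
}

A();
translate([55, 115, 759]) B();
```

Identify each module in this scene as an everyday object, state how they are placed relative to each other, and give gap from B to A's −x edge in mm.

The chair's min-x is at 55; the table's min-x is 0; gap = 55 mm.

A is a table. B is a chair. The chair is on top of the table, centred. The gap from the chair to the table's −x edge is 55 mm.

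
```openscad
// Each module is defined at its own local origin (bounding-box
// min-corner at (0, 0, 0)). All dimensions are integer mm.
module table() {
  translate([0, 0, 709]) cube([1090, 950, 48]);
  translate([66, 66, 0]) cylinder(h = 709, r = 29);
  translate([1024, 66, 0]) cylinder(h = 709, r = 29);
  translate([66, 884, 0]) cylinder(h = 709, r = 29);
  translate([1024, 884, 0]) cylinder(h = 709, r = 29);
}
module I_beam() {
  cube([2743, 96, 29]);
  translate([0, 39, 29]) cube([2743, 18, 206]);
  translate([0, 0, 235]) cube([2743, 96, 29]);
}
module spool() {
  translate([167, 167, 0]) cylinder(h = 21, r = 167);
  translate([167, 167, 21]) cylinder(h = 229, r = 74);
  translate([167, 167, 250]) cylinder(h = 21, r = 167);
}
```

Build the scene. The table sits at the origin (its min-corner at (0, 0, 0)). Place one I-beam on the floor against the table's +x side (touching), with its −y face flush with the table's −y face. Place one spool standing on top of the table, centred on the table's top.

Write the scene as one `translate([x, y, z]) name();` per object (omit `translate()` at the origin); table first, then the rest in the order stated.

table();
translate([1090, 0, 0]) I_beam();
translate([378, 308, 757]) spool();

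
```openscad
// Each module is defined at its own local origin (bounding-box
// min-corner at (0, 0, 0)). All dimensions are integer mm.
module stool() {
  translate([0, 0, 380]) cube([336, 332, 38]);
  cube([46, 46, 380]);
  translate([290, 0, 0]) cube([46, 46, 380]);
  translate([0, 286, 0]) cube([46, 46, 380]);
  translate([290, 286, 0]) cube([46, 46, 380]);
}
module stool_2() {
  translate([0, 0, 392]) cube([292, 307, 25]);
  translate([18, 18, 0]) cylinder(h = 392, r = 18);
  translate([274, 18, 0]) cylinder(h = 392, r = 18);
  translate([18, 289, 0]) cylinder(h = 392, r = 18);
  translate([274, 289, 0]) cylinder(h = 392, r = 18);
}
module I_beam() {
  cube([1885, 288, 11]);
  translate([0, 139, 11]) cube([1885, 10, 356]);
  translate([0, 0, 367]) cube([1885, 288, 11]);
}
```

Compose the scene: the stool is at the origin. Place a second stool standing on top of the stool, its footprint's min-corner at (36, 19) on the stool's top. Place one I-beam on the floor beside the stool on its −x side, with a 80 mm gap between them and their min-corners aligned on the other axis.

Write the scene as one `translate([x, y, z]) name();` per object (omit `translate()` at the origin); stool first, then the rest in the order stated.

stool();
translate([36, 19, 418]) stool_2();
translate([-1965, 0, 0]) I_beam();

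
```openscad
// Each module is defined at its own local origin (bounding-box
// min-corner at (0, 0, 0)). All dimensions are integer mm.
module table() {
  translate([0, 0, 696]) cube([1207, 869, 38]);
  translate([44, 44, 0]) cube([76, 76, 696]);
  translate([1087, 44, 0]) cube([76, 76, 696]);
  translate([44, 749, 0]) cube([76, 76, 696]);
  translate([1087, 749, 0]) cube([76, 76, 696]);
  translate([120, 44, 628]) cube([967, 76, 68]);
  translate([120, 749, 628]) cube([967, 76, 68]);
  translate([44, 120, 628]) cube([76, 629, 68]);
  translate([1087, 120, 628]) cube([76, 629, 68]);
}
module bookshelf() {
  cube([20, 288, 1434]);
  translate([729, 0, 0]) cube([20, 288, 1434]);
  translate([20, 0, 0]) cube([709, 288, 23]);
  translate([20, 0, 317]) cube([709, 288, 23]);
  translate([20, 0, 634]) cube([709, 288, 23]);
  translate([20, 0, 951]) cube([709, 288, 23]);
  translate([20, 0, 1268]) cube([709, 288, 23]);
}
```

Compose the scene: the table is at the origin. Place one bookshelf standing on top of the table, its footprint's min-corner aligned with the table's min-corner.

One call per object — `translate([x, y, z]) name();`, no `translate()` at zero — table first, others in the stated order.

table();
translate([0, 0, 734]) bookshelf();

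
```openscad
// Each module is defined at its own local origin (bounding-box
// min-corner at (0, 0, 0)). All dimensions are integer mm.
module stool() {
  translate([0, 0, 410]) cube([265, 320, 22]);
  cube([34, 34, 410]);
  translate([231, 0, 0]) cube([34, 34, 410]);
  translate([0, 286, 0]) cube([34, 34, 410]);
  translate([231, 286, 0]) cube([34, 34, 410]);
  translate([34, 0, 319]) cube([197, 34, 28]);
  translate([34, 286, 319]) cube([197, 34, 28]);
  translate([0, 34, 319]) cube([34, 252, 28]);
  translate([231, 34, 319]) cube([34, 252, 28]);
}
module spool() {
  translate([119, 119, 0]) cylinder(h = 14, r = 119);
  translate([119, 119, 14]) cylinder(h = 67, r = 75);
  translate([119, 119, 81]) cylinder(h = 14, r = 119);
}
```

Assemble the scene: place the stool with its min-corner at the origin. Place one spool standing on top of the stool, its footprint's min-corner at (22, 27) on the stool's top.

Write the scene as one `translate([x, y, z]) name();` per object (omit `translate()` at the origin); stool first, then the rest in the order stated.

stool();
translate([22, 27, 432]) spool();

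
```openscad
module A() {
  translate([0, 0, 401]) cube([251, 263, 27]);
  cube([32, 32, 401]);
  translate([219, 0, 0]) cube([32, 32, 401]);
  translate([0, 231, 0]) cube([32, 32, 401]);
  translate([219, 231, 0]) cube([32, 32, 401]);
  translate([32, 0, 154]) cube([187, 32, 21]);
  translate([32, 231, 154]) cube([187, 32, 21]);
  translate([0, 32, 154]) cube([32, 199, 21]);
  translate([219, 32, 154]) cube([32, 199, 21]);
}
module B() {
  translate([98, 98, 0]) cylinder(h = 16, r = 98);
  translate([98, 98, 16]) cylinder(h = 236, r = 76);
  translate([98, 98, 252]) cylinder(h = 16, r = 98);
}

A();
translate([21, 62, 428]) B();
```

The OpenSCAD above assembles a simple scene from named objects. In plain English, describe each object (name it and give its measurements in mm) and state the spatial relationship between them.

A is a four-legged stool. The seat is 251×263 mm, 27 mm thick, top at z = 428 mm. It stands on four square legs, each 32×32 mm in cross-section, from z = 0 to the seat underside, each flush with a corner of the seat. Four stretchers, 32 mm wide and 21 mm tall, connect adjacent legs with their undersides at z = 154 mm, each running between the inner faces of the legs it joins and aligned with the legs' outer faces on the other axis.

B is a spool: two coaxial disc flanges of radius 98 mm and thickness 16 mm, joined by a core cylinder of radius 76 mm and height 236 mm. The lower flange rests on z = 0 and the three cylinders share a vertical axis.

The spool is on top of the stool.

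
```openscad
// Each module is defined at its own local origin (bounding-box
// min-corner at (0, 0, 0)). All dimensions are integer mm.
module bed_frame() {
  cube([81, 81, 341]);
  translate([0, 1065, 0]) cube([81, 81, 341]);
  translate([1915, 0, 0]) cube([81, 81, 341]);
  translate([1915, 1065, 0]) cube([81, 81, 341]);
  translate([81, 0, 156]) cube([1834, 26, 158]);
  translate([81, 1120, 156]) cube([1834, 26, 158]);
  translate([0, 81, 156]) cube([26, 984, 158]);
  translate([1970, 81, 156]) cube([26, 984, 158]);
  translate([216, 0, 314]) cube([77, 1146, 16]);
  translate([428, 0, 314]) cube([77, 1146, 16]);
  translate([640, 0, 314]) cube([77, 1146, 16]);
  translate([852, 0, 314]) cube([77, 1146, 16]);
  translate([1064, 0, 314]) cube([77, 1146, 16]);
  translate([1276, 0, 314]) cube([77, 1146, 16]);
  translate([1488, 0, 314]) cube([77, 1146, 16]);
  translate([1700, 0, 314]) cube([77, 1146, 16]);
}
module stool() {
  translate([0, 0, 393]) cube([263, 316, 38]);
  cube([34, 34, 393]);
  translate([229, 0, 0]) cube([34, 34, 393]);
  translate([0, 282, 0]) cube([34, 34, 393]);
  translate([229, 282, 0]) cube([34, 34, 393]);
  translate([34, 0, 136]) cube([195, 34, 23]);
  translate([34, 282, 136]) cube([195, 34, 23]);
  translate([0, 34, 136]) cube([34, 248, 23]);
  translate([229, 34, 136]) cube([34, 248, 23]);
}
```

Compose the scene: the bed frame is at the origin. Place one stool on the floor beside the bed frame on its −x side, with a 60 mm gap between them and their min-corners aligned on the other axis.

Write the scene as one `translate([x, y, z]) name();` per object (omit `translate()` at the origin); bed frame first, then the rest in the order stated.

bed_frame();
translate([-323, 0, 0]) stool();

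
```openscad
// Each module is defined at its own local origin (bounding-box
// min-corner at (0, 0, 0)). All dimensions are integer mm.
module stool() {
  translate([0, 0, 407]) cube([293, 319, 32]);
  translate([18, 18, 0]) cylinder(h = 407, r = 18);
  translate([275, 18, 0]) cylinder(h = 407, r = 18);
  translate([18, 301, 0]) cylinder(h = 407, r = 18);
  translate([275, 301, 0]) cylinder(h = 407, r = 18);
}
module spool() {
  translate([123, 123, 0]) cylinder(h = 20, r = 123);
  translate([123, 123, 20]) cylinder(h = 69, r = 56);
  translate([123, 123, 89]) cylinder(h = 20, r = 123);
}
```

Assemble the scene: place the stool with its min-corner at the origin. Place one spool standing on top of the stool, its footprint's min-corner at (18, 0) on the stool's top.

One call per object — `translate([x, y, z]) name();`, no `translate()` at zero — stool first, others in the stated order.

stool();
translate([18, 0, 439]) spool();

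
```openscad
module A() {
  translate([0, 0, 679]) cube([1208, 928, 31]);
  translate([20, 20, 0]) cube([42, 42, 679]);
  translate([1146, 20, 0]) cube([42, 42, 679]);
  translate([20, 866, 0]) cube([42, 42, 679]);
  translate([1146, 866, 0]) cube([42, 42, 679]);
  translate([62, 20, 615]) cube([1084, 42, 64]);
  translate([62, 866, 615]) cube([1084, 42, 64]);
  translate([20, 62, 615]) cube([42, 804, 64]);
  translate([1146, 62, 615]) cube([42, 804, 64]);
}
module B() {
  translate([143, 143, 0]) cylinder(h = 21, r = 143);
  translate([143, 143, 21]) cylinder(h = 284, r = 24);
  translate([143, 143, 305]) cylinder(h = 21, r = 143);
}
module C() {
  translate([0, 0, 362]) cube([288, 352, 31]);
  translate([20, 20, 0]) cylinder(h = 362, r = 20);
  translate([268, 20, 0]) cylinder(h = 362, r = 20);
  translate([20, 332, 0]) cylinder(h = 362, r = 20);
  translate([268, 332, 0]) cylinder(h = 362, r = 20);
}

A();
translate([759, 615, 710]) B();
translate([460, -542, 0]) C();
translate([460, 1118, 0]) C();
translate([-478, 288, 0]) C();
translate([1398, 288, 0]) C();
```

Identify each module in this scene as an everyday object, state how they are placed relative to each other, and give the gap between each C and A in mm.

Each stool's nearest face is 190 mm from the table's bounding box.

A is a table. B is a spool. C is a stool. The spool is on top of the table. Four stools sit around the table at the −y, +y, −x, +x sides. The gap between each stool and the table is 190 mm.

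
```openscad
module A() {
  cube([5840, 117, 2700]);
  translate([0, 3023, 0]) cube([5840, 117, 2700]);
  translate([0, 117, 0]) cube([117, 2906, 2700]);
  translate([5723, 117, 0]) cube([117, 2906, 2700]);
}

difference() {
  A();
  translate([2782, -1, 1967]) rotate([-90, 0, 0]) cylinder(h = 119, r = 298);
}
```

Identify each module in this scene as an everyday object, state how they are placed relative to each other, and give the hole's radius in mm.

A is a house frame. The house frame has a circular hole through its front wall. The hole's radius is 298 mm.

The subtracted cylinder has r = 298 mm.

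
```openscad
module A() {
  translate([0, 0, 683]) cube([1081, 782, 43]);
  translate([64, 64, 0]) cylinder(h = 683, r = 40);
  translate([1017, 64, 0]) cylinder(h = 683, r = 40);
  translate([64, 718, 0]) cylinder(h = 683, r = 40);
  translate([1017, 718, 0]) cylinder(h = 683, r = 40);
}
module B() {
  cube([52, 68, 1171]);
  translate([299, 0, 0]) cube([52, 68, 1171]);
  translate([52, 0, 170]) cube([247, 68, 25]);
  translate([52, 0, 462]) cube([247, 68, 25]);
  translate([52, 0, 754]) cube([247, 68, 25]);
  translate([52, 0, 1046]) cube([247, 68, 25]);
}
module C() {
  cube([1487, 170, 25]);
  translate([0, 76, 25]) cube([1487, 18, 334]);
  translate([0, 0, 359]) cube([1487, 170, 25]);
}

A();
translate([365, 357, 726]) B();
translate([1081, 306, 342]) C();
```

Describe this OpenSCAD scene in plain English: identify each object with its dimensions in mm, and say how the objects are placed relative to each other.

A is a rectangular dining table. The top is 1081×782×43 mm with its upper surface at z = 726 mm. It stands on four round legs of 80 mm diameter, each leg's bounding box inset 24 mm from the nearest pair of top edges, running from the floor to the underside of the top.

B is a straight ladder. Two 52×68 mm vertical rails, 1171 mm tall, stand 351 mm apart (outside-to-outside) with their front faces coplanar on the −y side. 4 rungs, each 68 mm deep and 25 mm tall, span between the inner faces of the rails, front faces flush with the rails. The lowest rung's underside is at z = 170 mm and rungs are spaced 292 mm apart (underside to underside).

C is an I-beam lying along x, 1487 mm long. Overall section height 384 mm. Two flanges 170 mm wide (y) and 25 mm thick, one on the floor and one at the top; a web 18 mm thick runs between them, centred on the flange width.

The ladder is on top of the table, centred. The I-beam is beside the table with their tops flush at z = 726.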